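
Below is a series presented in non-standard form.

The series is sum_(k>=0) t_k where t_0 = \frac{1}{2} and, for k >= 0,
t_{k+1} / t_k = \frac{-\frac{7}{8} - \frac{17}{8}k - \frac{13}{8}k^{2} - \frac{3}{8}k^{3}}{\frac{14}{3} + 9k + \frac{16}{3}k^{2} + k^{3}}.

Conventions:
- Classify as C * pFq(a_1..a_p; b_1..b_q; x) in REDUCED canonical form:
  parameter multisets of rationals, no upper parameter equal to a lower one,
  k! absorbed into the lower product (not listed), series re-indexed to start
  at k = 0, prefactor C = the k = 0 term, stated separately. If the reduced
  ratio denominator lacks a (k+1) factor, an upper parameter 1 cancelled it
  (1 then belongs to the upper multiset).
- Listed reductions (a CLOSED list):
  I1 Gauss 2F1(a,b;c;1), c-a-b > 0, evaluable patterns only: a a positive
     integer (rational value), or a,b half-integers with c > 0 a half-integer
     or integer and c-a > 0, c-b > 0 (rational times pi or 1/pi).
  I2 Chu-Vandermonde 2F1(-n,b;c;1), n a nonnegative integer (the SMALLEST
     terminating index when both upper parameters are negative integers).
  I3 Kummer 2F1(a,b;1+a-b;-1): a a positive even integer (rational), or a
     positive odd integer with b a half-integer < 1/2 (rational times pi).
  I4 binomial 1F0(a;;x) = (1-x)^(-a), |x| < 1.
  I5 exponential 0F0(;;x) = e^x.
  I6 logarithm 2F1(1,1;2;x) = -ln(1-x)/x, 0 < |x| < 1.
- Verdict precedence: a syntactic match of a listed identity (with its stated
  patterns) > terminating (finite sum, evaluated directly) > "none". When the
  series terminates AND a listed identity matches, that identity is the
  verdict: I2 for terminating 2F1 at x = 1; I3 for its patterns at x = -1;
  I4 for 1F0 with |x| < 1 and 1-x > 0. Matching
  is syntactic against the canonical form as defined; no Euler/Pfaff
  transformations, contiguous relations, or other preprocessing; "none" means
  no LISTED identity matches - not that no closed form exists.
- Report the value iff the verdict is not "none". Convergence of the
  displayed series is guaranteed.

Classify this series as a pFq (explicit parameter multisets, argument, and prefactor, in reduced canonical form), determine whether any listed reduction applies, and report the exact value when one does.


With C = \frac{1}{2}: the canonical form is 2F1(1, 1; 2; -\frac{3}{8}). Verdict: the logarithmic series (I6) fires (the logarithm: parameters (1,1;2), x = -\frac{3}{8}). Sum: \frac{4}{3} \cdot \ln\left(\frac{11}{8}\right).

The tell: x = -\frac{3}{8} and the parameter 7/3 appears in both the upper and lower lists and cancels.
Term ratio: r(k) = -\frac{3}{8} * (k+1) (k+1) / [(k+2) (k+1)] - rational in k, leading ratio -\frac{3}{8}; with t_0 = \frac{1}{2}, classification follows.


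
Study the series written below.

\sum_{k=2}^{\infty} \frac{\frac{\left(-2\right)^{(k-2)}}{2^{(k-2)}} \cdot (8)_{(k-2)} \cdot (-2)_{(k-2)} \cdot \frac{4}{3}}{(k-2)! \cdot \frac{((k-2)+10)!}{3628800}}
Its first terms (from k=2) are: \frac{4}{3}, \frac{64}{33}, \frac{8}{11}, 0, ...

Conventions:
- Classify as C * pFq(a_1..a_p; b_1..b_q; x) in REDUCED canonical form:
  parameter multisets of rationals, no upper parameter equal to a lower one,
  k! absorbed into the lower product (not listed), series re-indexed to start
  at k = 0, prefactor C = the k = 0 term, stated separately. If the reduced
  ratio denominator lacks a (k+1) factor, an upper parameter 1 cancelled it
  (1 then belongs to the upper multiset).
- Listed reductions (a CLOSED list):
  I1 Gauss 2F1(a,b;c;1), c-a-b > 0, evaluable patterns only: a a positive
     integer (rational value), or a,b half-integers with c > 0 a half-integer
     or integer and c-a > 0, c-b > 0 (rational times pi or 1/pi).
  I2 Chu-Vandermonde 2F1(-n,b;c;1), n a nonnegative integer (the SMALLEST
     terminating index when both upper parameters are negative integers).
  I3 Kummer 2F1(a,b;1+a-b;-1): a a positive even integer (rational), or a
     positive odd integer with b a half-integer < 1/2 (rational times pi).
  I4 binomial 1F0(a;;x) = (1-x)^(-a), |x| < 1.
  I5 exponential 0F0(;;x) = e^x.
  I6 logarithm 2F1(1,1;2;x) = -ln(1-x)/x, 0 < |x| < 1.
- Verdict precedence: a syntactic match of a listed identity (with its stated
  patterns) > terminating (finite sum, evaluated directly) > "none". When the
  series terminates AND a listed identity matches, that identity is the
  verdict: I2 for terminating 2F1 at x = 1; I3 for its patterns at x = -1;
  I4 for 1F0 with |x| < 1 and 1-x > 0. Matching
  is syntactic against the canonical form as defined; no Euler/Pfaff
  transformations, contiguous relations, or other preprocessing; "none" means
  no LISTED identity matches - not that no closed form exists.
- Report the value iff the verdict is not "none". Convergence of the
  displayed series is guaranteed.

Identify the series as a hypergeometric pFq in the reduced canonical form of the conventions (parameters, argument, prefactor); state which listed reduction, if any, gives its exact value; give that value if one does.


With C = \frac{4}{3}: the canonical form is 2F1(-2, 8; 11; -1). Verdict (x = -1): Kummer's theorem (I3) applies (x = -1; c = 11 equals 1+a-b for upper {-2, 8}: listed pattern). Exact value: 4.

The tell: t_0 = \frac{4}{3} here, and the denominator's factorial ratio (C = 4/3, x = -1) is a lower Pochhammer.
Consecutive-term ratio: r(k) = -1 * (k-2) (k+8) / [(k+11) (k+1)] - rational in k. x = -1; t_0 = \frac{4}{3}; negate the roots.


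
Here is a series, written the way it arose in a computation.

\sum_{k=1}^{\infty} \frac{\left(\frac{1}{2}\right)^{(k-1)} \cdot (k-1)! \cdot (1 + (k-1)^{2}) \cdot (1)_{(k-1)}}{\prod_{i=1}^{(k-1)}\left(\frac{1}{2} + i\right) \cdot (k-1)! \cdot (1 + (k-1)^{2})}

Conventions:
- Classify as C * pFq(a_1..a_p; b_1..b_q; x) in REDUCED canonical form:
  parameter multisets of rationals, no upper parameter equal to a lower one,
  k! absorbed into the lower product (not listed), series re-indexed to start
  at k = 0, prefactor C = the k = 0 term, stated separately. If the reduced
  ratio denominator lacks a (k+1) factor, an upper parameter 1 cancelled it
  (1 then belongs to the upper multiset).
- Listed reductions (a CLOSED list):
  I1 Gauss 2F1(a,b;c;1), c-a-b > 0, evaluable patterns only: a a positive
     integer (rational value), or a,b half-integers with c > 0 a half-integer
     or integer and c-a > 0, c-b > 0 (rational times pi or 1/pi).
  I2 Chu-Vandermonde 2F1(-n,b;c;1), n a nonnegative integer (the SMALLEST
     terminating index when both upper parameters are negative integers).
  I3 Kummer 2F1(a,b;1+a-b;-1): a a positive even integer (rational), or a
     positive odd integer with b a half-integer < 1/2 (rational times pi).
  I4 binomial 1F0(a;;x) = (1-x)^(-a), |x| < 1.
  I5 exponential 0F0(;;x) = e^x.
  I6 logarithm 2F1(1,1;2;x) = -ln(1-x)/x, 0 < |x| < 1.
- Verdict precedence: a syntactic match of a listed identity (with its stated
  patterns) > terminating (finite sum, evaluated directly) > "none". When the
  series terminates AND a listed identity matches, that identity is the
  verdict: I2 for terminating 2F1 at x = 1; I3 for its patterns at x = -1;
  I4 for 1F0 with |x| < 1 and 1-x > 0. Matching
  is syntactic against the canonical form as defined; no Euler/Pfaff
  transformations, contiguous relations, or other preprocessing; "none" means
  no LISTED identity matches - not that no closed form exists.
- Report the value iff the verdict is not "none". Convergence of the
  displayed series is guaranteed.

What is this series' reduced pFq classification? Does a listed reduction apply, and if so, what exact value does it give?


Classification (C = 1): 2F1 with upper {1, 1}, lower {\frac{3}{2}}, argument x = \frac{1}{2}. Verdict: none. No listed pattern accepts 2F1(1, 1; \frac{3}{2}; \frac{1}{2}).

The tell: t_0 = 1 here, and the factorial ratio (prefactor 1) (k+a-1)!/(a-1)! is a rising factorial (a)_k.
Term ratio: r(k) = \frac{1}{2} * (k+1) (k+1) / [(k+\frac{3}{2}) (k+1)] - rational; roots negated = parameters, x = \frac{1}{2}, C = 1.


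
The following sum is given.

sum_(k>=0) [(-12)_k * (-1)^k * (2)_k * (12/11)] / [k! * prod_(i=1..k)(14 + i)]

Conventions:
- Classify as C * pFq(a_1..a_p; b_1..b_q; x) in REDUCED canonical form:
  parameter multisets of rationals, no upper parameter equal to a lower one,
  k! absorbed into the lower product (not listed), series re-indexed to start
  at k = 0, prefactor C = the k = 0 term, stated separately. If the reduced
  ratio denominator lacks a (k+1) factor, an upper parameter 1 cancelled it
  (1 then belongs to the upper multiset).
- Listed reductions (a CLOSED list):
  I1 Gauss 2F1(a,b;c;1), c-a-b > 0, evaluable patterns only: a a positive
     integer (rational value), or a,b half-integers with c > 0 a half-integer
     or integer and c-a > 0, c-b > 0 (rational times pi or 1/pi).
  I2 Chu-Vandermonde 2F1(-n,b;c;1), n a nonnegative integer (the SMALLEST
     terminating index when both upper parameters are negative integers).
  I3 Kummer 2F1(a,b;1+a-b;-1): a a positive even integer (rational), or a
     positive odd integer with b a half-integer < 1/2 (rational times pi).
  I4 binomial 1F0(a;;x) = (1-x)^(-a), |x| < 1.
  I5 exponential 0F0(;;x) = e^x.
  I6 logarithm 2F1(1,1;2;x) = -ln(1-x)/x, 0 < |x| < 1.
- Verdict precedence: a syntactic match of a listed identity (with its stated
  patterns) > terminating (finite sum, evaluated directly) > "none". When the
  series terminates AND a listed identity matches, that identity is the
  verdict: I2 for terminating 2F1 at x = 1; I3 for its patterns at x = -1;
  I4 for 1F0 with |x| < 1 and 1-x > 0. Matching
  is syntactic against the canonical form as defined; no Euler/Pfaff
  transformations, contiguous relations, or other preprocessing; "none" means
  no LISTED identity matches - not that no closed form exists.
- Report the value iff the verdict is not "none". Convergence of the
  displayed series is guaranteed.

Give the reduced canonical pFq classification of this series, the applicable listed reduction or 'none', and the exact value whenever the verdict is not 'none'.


First insight: t_0 being 12/11, the lower running product (C = 12/11, x = -1) is a rising factorial.
Consecutive-term ratio: r(k) = (-1) * (k-12) (k+2) / [(k+15) (k+1)] - poly over poly, x = (-1) from leading terms; C = 12/11 at k = 0.

Classification (C = 12/11): 2F1 with upper {-12, 2}, lower {15}, argument x = -1. Verdict: the Kummer evaluation I3 matches (x = -1; c = 15 equals 1+a-b for upper {-12, 2}: listed pattern). Exact value: 84/11.


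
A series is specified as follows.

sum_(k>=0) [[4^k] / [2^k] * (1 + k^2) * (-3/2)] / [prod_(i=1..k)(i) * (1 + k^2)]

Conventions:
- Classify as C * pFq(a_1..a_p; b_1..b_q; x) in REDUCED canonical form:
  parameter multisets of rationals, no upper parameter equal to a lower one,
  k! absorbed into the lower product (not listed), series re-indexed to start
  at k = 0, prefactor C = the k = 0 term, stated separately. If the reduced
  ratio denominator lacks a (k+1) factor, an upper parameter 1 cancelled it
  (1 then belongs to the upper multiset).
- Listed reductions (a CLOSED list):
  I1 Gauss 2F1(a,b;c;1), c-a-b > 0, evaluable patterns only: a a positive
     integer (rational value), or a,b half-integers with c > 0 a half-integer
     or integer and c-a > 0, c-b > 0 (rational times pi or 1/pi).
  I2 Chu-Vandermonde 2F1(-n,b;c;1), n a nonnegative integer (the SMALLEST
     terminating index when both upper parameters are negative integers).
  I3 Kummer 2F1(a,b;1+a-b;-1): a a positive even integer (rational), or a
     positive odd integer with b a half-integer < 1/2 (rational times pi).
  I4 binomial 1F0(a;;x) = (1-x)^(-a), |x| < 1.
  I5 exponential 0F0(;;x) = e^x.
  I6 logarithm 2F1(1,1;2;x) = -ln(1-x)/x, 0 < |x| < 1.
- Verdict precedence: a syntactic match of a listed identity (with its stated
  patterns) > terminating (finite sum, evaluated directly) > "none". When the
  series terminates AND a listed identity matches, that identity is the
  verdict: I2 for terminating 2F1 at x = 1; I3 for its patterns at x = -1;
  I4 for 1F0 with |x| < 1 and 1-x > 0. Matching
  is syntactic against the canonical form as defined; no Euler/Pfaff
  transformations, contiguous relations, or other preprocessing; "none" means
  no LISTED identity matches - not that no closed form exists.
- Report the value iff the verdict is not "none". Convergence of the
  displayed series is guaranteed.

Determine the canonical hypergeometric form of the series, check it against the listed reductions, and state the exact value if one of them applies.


This is -3/2 * 0F0(-; -; 2) in reduced canonical form. Verdict (x = 2): the I5 exponential reduction applies (the 0F0 exponential series at x = 2). Sum: (-3/2) * e^(2).

Key observation: t_0 = -3/2 here, and striking the common factor k^2 + 1 reduces the term (C = -3/2, x = 2).
Consecutive-term ratio: r(k) = 2 * 1 / [(k+1)] - rational in k. x = 2; t_0 = -3/2; negate the roots.


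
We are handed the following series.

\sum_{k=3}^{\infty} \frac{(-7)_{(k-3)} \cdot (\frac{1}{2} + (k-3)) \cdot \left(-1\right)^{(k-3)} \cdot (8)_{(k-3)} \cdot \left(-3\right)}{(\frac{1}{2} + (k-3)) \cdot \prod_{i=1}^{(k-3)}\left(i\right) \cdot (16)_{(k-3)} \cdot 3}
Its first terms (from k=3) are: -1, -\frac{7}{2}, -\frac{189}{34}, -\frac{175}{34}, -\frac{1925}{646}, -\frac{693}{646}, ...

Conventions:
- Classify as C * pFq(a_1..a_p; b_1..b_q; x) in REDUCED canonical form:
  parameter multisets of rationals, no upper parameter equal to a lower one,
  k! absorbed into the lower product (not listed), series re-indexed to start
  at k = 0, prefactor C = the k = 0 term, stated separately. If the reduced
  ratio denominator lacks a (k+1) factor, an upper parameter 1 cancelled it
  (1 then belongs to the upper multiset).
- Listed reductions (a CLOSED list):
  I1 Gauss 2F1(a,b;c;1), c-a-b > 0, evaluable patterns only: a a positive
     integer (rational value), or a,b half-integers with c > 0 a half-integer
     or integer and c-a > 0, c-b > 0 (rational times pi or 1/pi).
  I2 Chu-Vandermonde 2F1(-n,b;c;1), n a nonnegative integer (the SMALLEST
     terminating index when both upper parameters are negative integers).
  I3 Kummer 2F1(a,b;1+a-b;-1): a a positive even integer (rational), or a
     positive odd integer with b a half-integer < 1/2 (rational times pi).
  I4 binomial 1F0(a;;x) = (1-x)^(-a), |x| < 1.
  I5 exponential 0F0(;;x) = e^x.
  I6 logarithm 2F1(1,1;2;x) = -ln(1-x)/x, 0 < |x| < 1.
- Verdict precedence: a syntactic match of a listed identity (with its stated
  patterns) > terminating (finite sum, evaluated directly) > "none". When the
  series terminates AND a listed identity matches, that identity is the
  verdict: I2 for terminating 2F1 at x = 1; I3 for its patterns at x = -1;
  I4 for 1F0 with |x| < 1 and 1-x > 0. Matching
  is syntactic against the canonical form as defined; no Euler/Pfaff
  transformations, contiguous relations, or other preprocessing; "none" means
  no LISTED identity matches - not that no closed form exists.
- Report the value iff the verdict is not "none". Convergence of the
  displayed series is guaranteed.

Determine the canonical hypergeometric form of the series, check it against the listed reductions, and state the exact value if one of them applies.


At argument -1: a 2F1 with upper {-7, 8}, lower {16}, scaled by C = -1. Verdict at x = -1: the Kummer evaluation I3 matches (x = -1; c = 16 equals 1+a-b for upper {-7, 8}: listed pattern). Exact value: -\frac{39}{2}.

The tell: t_0 = -1 here, and the constant factors (C = -1, x = -1) combine into one prefactor.
Adjacent-term ratio: r(k) = -1 * (k-7) (k+8) / [(k+16) (k+1)] ; factor over Q: parameters, x = -1, and C = -1.


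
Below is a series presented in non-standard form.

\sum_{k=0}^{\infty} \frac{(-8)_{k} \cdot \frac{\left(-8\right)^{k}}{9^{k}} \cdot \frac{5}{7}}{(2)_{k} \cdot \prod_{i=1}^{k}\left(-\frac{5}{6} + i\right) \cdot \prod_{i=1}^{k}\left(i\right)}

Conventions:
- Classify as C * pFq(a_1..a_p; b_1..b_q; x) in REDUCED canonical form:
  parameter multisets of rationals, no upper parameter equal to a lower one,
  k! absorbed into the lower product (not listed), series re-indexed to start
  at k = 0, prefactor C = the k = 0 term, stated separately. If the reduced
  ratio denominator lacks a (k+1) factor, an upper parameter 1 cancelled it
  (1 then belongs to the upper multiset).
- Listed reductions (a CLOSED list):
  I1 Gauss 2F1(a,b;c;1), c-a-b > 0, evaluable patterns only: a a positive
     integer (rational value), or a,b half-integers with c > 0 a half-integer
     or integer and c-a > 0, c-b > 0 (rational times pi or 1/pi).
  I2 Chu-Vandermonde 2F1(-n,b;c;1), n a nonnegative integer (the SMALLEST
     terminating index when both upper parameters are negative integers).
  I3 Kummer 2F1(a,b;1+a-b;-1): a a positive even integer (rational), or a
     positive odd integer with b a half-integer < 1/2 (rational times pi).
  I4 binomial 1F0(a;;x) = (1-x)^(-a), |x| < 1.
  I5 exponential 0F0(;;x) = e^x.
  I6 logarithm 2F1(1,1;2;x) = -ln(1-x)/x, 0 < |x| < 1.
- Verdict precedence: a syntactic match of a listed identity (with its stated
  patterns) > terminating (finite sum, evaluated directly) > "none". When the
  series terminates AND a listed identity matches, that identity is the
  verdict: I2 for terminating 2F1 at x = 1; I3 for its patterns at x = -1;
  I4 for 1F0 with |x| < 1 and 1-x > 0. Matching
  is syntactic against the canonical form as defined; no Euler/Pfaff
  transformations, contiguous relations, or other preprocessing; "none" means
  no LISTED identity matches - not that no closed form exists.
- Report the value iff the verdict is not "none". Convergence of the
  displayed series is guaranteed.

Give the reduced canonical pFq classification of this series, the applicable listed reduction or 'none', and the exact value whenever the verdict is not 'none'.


The tell: from the first term \frac{5}{7}: the lower running product (prefactor 5/7) is a rising factorial.
Adjacent-term ratio: r(k) = -\frac{8}{9} * (k-8) / [(k+\frac{1}{6}) (k+2) (k+1)] - rational in k, leading ratio -\frac{8}{9}; with t_0 = \frac{5}{7}, classification follows.

Classification (C = \frac{5}{7}): 1F2 with upper {-8}, lower {\frac{1}{6}, 2}, argument x = -\frac{8}{9}. Verdict: terminating. With -8 upstairs the series is a 9-term polynomial sum; evaluated term by term. Its exact value is \frac{1802959432711825907}{55515980186237025}.


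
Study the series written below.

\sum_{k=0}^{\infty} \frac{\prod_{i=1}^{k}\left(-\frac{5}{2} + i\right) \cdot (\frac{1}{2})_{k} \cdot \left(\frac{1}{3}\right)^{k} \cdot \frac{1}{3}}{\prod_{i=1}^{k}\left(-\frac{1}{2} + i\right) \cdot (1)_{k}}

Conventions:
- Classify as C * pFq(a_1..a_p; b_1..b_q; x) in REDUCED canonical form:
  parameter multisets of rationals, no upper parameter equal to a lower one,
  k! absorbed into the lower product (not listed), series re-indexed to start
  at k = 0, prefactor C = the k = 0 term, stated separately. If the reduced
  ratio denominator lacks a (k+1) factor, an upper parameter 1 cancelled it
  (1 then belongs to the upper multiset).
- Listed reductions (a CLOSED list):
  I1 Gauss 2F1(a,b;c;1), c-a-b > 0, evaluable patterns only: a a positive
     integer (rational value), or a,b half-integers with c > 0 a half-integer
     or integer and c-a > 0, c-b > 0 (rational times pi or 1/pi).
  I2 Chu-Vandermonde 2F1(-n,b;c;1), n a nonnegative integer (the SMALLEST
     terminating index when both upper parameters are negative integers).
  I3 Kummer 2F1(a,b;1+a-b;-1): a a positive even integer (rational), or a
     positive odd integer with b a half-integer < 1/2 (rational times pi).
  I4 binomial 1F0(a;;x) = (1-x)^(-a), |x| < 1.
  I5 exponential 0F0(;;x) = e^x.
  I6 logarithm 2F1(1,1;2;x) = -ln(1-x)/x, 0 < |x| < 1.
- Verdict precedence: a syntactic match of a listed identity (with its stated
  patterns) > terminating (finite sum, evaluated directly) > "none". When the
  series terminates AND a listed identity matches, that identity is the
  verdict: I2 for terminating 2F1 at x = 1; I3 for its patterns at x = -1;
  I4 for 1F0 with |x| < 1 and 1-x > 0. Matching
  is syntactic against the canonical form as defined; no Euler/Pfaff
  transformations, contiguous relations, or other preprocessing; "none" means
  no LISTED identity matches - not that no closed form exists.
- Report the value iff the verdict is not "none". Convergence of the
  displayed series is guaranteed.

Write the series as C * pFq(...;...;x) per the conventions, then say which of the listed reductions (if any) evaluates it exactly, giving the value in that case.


With C = \frac{1}{3}: the canonical form is 1F0(-\frac{3}{2}; -; \frac{1}{3}). Verdict at x = \frac{1}{3}: binomial (I4) matches (the 1F0 binomial series: exponent 3/2, x = \frac{1}{3}). Hence: \frac{1}{3} \cdot \left(\frac{2}{3}\right)^{\frac{3}{2}}.

Structural cue: with t_0 = \frac{1}{3}, the running product (C = 1/3) telescopes to a rising factorial.
Ratio: r(k) = \frac{1}{3} * (k-\frac{3}{2}) / [(k+1)] - rational; roots negated = parameters, x = \frac{1}{3}, C = \frac{1}{3}.


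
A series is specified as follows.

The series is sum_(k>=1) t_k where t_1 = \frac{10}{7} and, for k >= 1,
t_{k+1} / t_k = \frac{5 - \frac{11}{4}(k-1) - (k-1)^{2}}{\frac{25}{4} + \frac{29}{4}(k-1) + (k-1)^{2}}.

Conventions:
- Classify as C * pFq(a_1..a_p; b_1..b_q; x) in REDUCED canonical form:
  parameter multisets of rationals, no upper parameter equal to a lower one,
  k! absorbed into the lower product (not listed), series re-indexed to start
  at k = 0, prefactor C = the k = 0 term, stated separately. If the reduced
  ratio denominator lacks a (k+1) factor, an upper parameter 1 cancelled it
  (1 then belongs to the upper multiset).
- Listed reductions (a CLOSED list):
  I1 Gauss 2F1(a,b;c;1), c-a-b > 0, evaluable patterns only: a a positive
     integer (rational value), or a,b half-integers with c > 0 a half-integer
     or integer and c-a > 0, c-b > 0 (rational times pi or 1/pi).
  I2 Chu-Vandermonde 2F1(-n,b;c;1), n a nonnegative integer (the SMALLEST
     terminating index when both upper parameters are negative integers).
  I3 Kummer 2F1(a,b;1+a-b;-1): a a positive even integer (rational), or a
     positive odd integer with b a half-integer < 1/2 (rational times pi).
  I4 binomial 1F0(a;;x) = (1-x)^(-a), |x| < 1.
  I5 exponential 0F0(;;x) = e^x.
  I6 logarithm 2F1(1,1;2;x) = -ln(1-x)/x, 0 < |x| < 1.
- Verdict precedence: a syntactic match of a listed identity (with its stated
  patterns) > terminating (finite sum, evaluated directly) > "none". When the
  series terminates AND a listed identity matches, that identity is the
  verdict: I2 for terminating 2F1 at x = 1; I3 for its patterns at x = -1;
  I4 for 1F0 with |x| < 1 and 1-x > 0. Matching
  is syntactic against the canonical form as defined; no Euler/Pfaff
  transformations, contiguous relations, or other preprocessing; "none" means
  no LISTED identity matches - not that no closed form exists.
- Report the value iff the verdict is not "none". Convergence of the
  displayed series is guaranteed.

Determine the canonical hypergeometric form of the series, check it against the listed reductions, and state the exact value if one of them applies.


Structural cue: from the first term \frac{10}{7}: roots of the ratio polynomials (prefactor 10/7) are the negated parameters.
Consecutive-term ratio: r(k) = -1 * (k-\frac{5}{4}) (k+4) / [(k+\frac{25}{4}) (k+1)] - rational in k, leading ratio -1; with t_0 = \frac{10}{7}, classification follows.

With C = \frac{10}{7}: the canonical form is 2F1(-\frac{5}{4}, 4; \frac{25}{4}; -1). Verdict: Kummer (I3) applies (x = -1; c = \frac{25}{4} equals 1+a-b for upper {-\frac{5}{4}, 4}: listed pattern). Hence: \frac{85}{32}.


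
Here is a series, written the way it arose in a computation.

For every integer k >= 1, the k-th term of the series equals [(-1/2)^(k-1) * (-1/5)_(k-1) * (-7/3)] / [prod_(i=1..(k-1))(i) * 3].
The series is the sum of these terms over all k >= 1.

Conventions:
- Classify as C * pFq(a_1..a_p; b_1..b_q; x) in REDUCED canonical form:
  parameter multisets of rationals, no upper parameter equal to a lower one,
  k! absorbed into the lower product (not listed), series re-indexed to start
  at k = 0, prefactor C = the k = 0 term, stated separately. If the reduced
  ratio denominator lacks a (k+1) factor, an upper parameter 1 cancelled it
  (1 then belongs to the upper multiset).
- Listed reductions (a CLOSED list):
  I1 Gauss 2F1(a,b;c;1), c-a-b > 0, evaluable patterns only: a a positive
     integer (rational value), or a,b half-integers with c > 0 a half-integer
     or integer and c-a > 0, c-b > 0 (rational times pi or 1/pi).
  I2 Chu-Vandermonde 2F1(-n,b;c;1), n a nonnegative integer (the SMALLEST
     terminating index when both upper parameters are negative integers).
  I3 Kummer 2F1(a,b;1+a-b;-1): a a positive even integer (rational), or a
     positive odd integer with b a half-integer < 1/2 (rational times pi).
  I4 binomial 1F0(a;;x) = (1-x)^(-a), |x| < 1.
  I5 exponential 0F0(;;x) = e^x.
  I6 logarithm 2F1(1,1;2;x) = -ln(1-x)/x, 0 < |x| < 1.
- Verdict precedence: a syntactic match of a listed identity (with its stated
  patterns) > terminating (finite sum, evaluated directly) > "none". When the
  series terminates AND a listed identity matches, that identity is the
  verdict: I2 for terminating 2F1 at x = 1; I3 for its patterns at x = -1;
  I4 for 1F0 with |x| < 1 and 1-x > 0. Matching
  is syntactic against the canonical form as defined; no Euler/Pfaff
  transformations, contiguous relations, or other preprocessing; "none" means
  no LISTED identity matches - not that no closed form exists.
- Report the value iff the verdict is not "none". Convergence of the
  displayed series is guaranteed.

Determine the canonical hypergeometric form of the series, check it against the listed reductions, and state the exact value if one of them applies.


The tell: with t_0 = -7/9, the constant factors (C = -7/9, x = -1/2) combine into one prefactor.
Ratio: r(k) = (-1/2) * (k-1/5) / [(k+1)] - rational in k, leading ratio (-1/2); with t_0 = -7/9, classification follows.

This is -7/9 * 1F0(-1/5; -; -1/2) in reduced canonical form. Verdict (x = -1/2): the binomial series (I4) applies (the 1F0 binomial series: exponent 1/5, x = -1/2). Its exact value is (-7/9) * (3/2)^(1/5).


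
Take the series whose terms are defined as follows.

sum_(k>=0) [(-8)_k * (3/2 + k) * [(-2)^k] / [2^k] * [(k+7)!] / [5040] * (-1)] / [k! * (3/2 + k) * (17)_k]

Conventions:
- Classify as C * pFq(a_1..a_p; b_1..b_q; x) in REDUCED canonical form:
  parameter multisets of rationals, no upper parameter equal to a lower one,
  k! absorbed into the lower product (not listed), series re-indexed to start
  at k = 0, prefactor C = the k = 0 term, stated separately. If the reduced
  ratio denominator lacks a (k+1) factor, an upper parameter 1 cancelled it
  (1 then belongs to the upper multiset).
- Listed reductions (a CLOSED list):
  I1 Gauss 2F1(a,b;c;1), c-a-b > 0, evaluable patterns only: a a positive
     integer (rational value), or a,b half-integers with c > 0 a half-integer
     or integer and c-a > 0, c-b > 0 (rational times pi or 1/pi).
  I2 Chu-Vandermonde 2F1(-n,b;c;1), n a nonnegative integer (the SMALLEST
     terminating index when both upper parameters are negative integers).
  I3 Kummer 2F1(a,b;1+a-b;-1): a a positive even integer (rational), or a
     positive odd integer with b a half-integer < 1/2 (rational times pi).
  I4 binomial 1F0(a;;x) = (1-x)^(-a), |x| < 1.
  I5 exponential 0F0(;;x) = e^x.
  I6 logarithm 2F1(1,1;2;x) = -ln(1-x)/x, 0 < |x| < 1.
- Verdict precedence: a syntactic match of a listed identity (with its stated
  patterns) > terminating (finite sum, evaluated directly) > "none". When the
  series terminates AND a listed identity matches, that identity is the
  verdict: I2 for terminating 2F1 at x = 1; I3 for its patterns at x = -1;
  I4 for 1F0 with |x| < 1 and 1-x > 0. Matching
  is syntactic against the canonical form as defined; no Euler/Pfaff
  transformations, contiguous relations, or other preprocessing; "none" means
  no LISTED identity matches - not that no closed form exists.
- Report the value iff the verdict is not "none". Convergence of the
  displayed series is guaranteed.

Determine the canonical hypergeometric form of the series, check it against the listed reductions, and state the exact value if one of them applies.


Reduced: x = -1, 2F1, upper = {-8, 8}, lower = {17}, C = -1. Verdict: the Kummer evaluation I3 applies (x = -1; c = 17 equals 1+a-b for upper {-8, 8}: listed pattern). Sum: -26.

Key observation: with t_0 = -1, the factorial ratio (prefactor -1) (k+a-1)!/(a-1)! is a rising factorial (a)_k.
Ratio: r(k) = (-1) * (k-8) (k+8) / [(k+17) (k+1)] ; factor over Q: parameters, x = (-1), and C = -1.


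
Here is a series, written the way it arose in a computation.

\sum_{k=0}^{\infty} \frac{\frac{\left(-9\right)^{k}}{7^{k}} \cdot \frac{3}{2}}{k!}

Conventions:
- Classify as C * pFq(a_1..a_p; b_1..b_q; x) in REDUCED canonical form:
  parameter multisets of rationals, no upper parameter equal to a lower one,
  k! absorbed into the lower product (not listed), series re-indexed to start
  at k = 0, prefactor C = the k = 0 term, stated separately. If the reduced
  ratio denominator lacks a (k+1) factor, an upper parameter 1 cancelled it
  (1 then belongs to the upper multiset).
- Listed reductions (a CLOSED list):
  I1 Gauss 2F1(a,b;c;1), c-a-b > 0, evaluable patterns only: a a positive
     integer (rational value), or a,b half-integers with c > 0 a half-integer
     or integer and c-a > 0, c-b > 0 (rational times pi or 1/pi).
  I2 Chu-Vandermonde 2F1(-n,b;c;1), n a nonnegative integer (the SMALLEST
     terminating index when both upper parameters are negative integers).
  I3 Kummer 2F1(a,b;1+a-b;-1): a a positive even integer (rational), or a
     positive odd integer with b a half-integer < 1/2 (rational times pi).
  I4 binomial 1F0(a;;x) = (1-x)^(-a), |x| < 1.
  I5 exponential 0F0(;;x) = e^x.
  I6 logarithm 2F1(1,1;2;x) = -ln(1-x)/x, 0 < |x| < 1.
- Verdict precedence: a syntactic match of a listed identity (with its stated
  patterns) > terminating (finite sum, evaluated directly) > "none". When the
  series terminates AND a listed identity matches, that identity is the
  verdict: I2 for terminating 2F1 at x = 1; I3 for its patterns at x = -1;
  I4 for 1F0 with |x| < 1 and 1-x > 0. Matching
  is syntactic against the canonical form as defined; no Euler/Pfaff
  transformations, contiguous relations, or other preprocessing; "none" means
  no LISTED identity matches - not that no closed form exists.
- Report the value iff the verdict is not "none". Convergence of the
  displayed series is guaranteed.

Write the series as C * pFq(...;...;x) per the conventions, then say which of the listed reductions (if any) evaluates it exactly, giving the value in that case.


The series (x = -\frac{9}{7}) is 0F0: upper {-}, lower {-}, prefactor \frac{3}{2}. Verdict: this is the I5 exponential reduction (the 0F0 exponential series at x = -\frac{9}{7}). Value: \frac{3}{2} \cdot e^{-\frac{9}{7}}.

Key step: t_0 = \frac{3}{2} here, and the two geometric factors (C = 3/2) combine into one argument.
Consecutive-term ratio: r(k) = -\frac{9}{7} * 1 / [(k+1)] - rational in k, leading ratio -\frac{9}{7}; with t_0 = \frac{3}{2}, classification follows.


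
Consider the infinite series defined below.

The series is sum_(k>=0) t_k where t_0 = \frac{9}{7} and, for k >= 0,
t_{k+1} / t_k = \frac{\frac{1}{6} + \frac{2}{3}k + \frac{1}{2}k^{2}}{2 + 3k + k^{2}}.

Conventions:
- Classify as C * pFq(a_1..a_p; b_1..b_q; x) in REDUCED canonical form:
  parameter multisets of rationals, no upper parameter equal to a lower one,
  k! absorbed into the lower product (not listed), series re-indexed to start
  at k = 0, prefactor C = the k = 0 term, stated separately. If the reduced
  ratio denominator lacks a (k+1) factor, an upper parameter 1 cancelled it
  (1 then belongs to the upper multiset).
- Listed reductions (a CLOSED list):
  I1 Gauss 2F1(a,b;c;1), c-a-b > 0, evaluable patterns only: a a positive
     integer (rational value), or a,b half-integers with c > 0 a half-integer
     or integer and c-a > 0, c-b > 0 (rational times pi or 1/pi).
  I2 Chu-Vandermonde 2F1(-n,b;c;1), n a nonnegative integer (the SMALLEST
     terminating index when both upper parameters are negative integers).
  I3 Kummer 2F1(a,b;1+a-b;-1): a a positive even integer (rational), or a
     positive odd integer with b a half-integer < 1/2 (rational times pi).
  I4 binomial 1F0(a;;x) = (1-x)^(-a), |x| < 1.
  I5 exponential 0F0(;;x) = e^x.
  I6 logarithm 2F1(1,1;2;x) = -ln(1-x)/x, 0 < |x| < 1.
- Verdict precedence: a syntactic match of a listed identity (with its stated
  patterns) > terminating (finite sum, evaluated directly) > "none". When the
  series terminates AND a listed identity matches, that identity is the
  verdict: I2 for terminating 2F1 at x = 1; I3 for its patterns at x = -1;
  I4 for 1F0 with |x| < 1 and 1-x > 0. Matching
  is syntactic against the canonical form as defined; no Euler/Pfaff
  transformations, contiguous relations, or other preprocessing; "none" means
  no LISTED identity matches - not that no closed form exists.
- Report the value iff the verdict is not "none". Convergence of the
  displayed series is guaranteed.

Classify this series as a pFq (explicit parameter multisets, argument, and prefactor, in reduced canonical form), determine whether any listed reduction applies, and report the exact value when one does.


Canonical form: C = \frac{9}{7} times 2F1 with upper {\frac{1}{3}, 1}, lower {2}, x = \frac{1}{2}. Verdict: none. No listed pattern accepts 2F1(\frac{1}{3}, 1; 2; \frac{1}{2}).

Structural cue: t_0 being \frac{9}{7}, the expanded ratio factors over Q; C = 9/7, roots give parameters.
Step ratio: r(k) = \frac{1}{2} * (k+\frac{1}{3}) (k+1) / [(k+2) (k+1)] - rational in k, leading ratio \frac{1}{2}; with t_0 = \frac{9}{7}, classification follows.


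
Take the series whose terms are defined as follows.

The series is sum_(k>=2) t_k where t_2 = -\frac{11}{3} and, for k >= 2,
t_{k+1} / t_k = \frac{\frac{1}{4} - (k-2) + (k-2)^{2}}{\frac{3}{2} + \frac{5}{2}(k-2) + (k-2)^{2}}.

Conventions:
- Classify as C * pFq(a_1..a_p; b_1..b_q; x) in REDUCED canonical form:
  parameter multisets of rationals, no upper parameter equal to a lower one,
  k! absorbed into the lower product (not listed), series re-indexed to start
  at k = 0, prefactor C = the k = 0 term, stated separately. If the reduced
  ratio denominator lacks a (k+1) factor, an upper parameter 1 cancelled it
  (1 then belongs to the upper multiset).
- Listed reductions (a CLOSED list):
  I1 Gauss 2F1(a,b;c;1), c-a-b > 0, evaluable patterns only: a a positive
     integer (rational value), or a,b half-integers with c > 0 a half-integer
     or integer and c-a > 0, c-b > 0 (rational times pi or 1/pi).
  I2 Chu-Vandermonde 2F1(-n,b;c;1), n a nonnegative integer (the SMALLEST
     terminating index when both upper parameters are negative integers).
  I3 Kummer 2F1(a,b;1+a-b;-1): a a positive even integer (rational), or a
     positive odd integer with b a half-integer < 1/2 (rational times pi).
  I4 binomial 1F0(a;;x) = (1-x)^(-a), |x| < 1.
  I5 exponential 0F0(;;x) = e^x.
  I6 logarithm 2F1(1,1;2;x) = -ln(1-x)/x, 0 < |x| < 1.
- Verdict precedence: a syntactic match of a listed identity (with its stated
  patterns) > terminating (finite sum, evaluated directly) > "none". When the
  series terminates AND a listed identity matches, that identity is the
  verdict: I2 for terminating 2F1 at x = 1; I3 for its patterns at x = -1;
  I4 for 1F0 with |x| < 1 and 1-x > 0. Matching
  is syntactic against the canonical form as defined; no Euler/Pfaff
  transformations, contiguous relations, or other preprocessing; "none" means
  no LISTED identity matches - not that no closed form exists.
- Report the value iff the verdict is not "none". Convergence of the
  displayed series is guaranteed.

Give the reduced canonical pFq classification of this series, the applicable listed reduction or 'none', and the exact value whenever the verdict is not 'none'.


The series (x = 1) is 2F1: upper {-\frac{1}{2}, -\frac{1}{2}}, lower {\frac{3}{2}}, prefactor -\frac{11}{3}. Verdict at x = 1: the half-integer Gauss pattern (I1) matches (x = 1; upper {-\frac{1}{2}, -\frac{1}{2}} half-integers, c = \frac{3}{2} in the evaluable pattern). Hence: \left(-\frac{11}{8}\right) \cdot \pi.

First insight: t_0 being -\frac{11}{3}, factor the ratio over Q (C = -11/3): negated roots = parameters.
Step ratio: r(k) = 1 * (k-\frac{1}{2}) (k-\frac{1}{2}) / [(k+\frac{3}{2}) (k+1)] - rational in k, leading ratio 1; with t_0 = -\frac{11}{3}, classification follows.


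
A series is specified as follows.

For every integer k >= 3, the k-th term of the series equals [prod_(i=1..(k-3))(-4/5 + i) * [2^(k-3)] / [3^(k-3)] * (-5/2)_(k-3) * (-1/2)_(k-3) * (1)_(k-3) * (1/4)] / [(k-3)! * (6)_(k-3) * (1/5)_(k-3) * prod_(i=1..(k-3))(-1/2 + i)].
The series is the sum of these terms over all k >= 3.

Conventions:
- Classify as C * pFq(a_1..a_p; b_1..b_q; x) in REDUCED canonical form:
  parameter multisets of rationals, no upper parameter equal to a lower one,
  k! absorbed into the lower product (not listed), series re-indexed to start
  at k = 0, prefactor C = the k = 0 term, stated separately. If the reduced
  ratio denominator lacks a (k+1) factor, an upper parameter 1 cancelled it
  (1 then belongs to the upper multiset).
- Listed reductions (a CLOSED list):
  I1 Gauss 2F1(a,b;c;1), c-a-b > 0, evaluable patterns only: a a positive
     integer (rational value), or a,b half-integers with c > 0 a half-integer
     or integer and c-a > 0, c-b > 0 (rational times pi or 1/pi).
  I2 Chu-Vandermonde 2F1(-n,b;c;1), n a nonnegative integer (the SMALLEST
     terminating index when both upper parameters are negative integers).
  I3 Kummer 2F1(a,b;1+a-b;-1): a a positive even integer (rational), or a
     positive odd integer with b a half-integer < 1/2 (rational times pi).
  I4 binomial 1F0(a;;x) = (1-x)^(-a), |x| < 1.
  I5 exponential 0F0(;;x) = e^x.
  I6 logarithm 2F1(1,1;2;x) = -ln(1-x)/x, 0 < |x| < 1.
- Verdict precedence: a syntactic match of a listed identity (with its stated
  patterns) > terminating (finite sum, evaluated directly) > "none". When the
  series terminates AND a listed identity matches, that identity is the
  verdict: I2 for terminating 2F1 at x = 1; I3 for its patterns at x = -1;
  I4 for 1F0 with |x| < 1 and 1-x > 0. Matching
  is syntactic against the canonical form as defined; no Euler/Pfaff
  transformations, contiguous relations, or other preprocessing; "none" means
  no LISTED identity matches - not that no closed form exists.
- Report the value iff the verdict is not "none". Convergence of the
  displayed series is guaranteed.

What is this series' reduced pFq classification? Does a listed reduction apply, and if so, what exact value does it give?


First insight: with t_0 = 1/4, the running product (prefactor 1/4) telescopes to a rising factorial.
Step ratio: r(k) = (2/3) * (k-5/2) (k-1/2) (k+1) / [(k+1/2) (k+6) (k+1)] - poly over poly, x = (2/3) from leading terms; C = 1/4 at k = 0.

x = 2/3 here; the reduced form reads 3F2, upper {-5/2, -1/2, 1}, lower {1/2, 6}, C = 1/4. Verdict: no listed reduction: x = 2/3 and upper {-5/2, -1/2, 1} fail every I1-I6 pattern.


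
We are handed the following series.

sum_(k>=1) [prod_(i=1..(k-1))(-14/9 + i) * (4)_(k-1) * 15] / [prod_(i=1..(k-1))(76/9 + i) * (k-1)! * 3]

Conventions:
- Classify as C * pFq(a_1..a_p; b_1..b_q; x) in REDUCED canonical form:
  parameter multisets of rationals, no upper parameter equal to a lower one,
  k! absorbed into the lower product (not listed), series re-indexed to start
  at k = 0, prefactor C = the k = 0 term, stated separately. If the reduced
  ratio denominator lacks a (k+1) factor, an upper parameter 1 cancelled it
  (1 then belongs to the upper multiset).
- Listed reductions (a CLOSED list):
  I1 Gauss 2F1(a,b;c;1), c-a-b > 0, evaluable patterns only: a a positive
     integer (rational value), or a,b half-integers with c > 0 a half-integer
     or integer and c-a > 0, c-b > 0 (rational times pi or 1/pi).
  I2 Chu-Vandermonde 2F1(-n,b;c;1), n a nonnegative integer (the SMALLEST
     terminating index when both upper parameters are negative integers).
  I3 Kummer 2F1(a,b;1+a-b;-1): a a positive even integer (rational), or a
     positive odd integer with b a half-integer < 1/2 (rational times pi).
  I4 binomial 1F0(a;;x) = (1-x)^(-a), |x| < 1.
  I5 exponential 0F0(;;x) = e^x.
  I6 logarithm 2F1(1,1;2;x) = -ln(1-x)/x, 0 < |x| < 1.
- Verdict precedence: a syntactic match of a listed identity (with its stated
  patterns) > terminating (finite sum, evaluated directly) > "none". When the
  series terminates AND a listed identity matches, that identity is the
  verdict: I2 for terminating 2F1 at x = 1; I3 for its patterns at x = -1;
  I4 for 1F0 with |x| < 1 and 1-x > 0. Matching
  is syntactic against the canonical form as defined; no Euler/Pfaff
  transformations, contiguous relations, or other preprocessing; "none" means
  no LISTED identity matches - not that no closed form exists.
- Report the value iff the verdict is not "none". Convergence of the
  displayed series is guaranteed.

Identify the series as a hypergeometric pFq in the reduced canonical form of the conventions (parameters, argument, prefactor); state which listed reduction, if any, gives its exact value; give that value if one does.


Key step: t_0 being 5, the running product (C = 5) telescopes to a rising factorial.
Consecutive-term ratio: r(k) = 1 * (k-5/9) (k+4) / [(k+85/9) (k+1)] - poly over poly, x = 1 from leading terms; C = 5 at k = 0.

Prefactor 5, argument 1: 2F1 with upper {-5/9, 4} over lower {85/9}. Verdict: Gauss's theorem (I1) matches (x = 1: the Gamma ratio telescopes since c-a-b = 6 > 0 and a = 4 in Z>0). Sum: 1292095/354294.
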